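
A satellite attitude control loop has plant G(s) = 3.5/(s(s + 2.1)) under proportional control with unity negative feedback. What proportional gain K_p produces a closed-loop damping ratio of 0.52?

K_p = 1.16

Closed-loop characteristic equation: s² + 2.1s + K_p·3.5 = 0.
So ω_n = √(3.5K_p) and 2ζω_n = 2.1, giving ζ = 2.1/(2√(3.5K_p)).
Setting ζ = 0.52: √(3.5K_p) = 2.1/(2·0.52) = 2.019, so K_p = 4.077/3.5 = 1.16.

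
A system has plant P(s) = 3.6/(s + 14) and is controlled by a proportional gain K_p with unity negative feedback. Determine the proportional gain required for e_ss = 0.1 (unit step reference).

K_p = 35

Steady-state error for a unit step on this type-0 loop is 1/(1 + K_p·P(0)).
P(0) = 0.2571. Require 1/(1 + K_p·0.2571) = 0.1, so 1 + 0.2571·K_p = 10.
K_p = (10 − 1)/0.2571 = 35.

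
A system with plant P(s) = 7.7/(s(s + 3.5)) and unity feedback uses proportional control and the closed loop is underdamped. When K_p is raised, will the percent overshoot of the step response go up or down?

increase

Characteristic equation s² + 3.5s + K_p·7.7 = 0: raising K_p raises ω_n while 2ζω_n = 3.5 is fixed, so ζ falls and overshoot grows.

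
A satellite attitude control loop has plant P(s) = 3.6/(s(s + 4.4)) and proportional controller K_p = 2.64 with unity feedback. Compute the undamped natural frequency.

ω_n = 3.08 rad/s

1 + K_p·P(s) = 0 gives s² + 4.4s + 9.504 = 0.
So ω_n² = 9.504 ⇒ ω_n = 3.083 rad/s, and ζ = 4.4/(2ω_n) = 0.714.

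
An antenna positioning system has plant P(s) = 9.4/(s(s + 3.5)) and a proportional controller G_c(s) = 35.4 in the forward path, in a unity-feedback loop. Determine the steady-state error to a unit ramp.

The loop has one pole at the origin (type 1). Velocity error constant K_v = lim_{s→0} s·G_c(s)P(s) = 35.4·9.4/3.5 = 95.07.
Steady-state error to a unit ramp: e_ss = 1/K_v = 0.0105.

0.0105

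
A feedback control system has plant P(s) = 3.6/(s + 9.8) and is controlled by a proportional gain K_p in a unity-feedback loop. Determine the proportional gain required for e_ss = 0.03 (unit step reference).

For a type-0 loop with proportional control, e_ss = 1/(1 + K_p·P(0)).
P(0) = 0.3673. Require 1/(1 + K_p·0.3673) = 0.03, so 1 + 0.3673·K_p = 33.33.
K_p = (33.33 − 1)/0.3673 = 88.

K_p = 88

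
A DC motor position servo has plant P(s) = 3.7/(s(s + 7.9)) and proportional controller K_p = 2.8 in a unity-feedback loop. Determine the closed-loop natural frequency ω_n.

With unity feedback the closed-loop characteristic equation is s² + 7.9s + 2.8·3.7 = s² + 7.9s + 10.36 = 0.
So ω_n² = 10.36 ⇒ ω_n = 3.219 rad/s, and ζ = 7.9/(2ω_n) = 1.23.

ω_n = 3.22 rad/s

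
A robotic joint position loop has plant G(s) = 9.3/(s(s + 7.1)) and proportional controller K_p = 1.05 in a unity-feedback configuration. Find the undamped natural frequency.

The closed-loop denominator is s(s+7.1) + 1.05·9.3 = s² + 7.1s + 9.765.
So ω_n² = 9.765 ⇒ ω_n = 3.125 rad/s, and ζ = 7.1/(2ω_n) = 1.14.

ω_n = 3.12 rad/s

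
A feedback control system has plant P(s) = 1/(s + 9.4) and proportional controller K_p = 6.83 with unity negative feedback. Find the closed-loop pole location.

s = -16.23

Closed-loop transfer function: T(s) = K_p·P(s)/(1 + K_p·P(s)) = 6.83/(s + 9.4 + 6.83) = 6.83/(s + 16.23).
The closed-loop pole is at s = −16.23.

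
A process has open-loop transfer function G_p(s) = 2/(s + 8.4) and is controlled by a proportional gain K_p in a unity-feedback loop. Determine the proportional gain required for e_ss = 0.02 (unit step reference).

For a type-0 loop with proportional control, e_ss = 1/(1 + K_p·G_p(0)).
G_p(0) = 0.2381. Require 1/(1 + K_p·0.2381) = 0.02, so 1 + 0.2381·K_p = 50.
K_p = (50 − 1)/0.2381 = 206.

K_p = 206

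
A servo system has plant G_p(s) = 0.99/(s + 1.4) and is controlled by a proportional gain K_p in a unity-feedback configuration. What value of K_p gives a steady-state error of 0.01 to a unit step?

The loop is type 0, so e_ss(step) = 1/(1 + K_pos) with K_pos = K_p·G_p(0).
G_p(0) = 0.7071. Require 1/(1 + K_p·0.7071) = 0.01, so 1 + 0.7071·K_p = 100.
K_p = (100 − 1)/0.7071 = 140.

K_p = 140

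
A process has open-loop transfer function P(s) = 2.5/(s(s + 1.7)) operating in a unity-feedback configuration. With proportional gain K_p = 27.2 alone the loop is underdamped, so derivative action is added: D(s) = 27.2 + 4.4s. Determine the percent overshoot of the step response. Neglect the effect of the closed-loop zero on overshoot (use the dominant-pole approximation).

Forward path: (27.2 + 4.4s)·2.5/(s(s+1.7)). The closed-loop characteristic equation is s² + (1.7 + 2.5·4.4)s + 2.5·27.2 = 0.
That is s² + 12.7s + 68 = 0, so ω_n = 8.246 rad/s and ζ = 12.7/(2·8.246) = 0.7701.
%OS = 100·exp(−πζ/√(1−ζ²)) = 2.26%.

2.26%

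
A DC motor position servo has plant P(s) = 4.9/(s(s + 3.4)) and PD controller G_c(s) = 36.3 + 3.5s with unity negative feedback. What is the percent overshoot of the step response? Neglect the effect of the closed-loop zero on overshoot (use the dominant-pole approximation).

2.24%

Forward path: (36.3 + 3.5s)·4.9/(s(s+3.4)). The closed-loop characteristic equation is s² + (3.4 + 4.9·3.5)s + 4.9·36.3 = 0.
That is s² + 20.55s + 177.9 = 0, so ω_n = 13.34 rad/s and ζ = 20.55/(2·13.34) = 0.7704.
%OS = 100·exp(−πζ/√(1−ζ²)) = 2.24%.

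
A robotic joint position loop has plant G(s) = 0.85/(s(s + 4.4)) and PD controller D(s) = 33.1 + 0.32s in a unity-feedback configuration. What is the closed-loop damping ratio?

ζ = 0.44

Forward path: (33.1 + 0.32s)·0.85/(s(s+4.4)). The closed-loop characteristic equation is s² + (4.4 + 0.85·0.32)s + 0.85·33.1 = 0.
That is s² + 4.672s + 28.14 = 0, so ω_n = 5.304 rad/s and ζ = 4.672/(2·5.304) = 0.4404.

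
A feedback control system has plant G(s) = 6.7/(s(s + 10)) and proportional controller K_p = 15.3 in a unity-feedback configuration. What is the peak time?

T_p = 0.357 s

Closed-loop characteristic equation: s² + 10s + 102.5 = 0, so ω_n = 10.12 rad/s and ζ = 10/(2·10.12) = 0.4938.
Damped frequency ω_d = ω_n√(1−ζ²) = 8.804 rad/s, so peak time T_p = π/ω_d = 0.357 s.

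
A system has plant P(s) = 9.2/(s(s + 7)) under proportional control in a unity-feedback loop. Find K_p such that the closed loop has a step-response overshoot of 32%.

From %OS = 100·exp(−πζ/√(1−ζ²)) = 32%, ζ = −ln(0.32)/√(π²+ln²(0.32)) = 0.341.
Characteristic equation s² + 7s + 9.2K_p = 0 gives ζ = 7/(2√(9.2K_p)).
Setting ζ = 0.341: √(9.2K_p) = 7/(2·0.341) = 10.27, so K_p = 105.4/9.2 = 11.5.

K_p = 11.5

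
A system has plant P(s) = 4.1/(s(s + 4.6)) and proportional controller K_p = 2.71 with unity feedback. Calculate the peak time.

From 1 + K_pP(s) = 0: s² + 4.6s + 11.11 = 0 ⇒ ω_n = 3.333, ζ = 0.69.
Damped frequency ω_d = ω_n√(1−ζ²) = 2.413 rad/s, so peak time T_p = π/ω_d = 1.3 s.

T_p = 1.3 s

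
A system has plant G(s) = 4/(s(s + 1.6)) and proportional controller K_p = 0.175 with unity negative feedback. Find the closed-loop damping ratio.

ζ = 0.956

1 + K_p·G(s) = 0 gives s² + 1.6s + 0.7 = 0.
So ω_n² = 0.7 ⇒ ω_n = 0.8367 rad/s, and ζ = 1.6/(2ω_n) = 0.956.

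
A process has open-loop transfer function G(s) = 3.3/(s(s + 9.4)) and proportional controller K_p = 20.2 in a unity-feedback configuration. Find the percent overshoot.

11%

The closed-loop denominator s² + 9.4s + 66.66 gives ω_n = √66.66 = 8.165 and ζ = 9.4/(2ω_n) = 0.5757.
%OS = 100·exp(−πζ/√(1−ζ²)) = 100·exp(−π·0.5757/√0.6686) = 11%.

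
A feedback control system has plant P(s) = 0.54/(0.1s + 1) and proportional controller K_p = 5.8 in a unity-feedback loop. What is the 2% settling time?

T_s ≈ 0.0968 s

Closed loop: T(s) = K_p·P/(1+K_p·P) = 3.132/(0.1s + 1 + 3.132), with pole at s = −(1 + 3.132)/0.1 = −41.32.
τ = 1/41.32 = 0.0242 s, so 2% settling time ≈ 4τ = 0.0968 s.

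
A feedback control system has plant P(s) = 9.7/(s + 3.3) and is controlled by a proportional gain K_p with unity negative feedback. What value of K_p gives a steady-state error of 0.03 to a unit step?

K_p = 11

The loop is type 0, so e_ss(step) = 1/(1 + K_pos) with K_pos = K_p·P(0).
P(0) = 2.939. Require 1/(1 + K_p·2.939) = 0.03, so 1 + 2.939·K_p = 33.33.
K_p = (33.33 − 1)/2.939 = 11.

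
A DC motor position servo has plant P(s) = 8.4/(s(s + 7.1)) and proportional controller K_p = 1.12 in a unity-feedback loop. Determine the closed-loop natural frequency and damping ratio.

ω_n = 3.07 rad/s, ζ = 1.16

With unity feedback the closed-loop characteristic equation is s² + 7.1s + 1.12·8.4 = s² + 7.1s + 9.408 = 0.
Matching s² + 2ζω_n s + ω_n²: ω_n = √9.408 = 3.067 rad/s and 2ζω_n = 7.1, so ζ = 7.1/(2·3.067) = 1.16.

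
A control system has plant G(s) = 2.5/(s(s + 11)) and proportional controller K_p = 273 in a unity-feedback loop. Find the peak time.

T_p = 0.123 s

Closed-loop characteristic equation: s² + 11s + 682.5 = 0, so ω_n = 26.12 rad/s and ζ = 11/(2·26.12) = 0.2105.
Damped frequency ω_d = ω_n√(1−ζ²) = 25.54 rad/s, so peak time T_p = π/ω_d = 0.123 s.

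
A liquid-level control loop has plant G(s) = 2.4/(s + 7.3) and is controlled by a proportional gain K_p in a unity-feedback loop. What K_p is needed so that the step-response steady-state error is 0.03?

K_p = 98.3

Steady-state error for a unit step on this type-0 loop is 1/(1 + K_p·G(0)).
G(0) = 0.3288. Require 1/(1 + K_p·0.3288) = 0.03, so 1 + 0.3288·K_p = 33.33.
K_p = (33.33 − 1)/0.3288 = 98.3.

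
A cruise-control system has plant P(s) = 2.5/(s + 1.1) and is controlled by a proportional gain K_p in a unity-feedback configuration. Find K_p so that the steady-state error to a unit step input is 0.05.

K_p = 8.36

The loop is type 0, so e_ss(step) = 1/(1 + K_pos) with K_pos = K_p·P(0).
P(0) = 2.273. Require 1/(1 + K_p·2.273) = 0.05, so 1 + 2.273·K_p = 20.
K_p = (20 − 1)/2.273 = 8.36.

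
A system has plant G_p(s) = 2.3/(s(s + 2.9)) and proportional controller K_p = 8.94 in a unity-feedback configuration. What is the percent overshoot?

34.6%

Closed-loop characteristic equation: s² + 2.9s + 20.56 = 0, so ω_n = 4.535 rad/s and ζ = 2.9/(2·4.535) = 0.3198.
%OS = 100·exp(−πζ/√(1−ζ²)) = 100·exp(−π·0.3198/√0.8977) = 34.6%.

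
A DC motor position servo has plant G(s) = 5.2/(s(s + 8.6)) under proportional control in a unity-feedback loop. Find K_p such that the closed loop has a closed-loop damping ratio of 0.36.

Closed-loop characteristic equation: s² + 8.6s + K_p·5.2 = 0.
So ω_n = √(5.2K_p) and 2ζω_n = 8.6, giving ζ = 8.6/(2√(5.2K_p)).
Setting ζ = 0.36: √(5.2K_p) = 8.6/(2·0.36) = 11.94, so K_p = 142.7/5.2 = 27.4.

K_p = 27.4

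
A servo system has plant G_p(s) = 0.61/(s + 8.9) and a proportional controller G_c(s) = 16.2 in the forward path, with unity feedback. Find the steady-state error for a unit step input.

The loop is type 0. Static position error constant K_pos = G_c(0)·G_p(0) = 16.2·0.06854 = 1.11.
Steady-state error to a unit step: e_ss = 1/(1+K_pos) = 1/2.11 = 0.474.

0.474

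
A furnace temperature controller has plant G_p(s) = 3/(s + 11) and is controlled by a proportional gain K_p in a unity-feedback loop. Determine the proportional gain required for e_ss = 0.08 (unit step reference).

K_p = 42.2

The loop is type 0, so e_ss(step) = 1/(1 + K_pos) with K_pos = K_p·G_p(0).
G_p(0) = 0.2727. Require 1/(1 + K_p·0.2727) = 0.08, so 1 + 0.2727·K_p = 12.5.
K_p = (12.5 − 1)/0.2727 = 42.2.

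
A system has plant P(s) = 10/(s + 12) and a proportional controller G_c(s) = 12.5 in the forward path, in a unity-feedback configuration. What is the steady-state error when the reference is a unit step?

0.0876

The loop is type 0. Static position error constant K_pos = G_c(0)·P(0) = 12.5·0.8333 = 10.42.
Steady-state error to a unit step: e_ss = 1/(1+K_pos) = 1/11.42 = 0.0876.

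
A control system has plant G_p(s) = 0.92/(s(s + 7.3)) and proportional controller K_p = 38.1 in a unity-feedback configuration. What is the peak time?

T_p = 0.674 s

The closed-loop denominator s² + 7.3s + 35.05 gives ω_n = √35.05 = 5.92 and ζ = 7.3/(2ω_n) = 0.6165.
Damped frequency ω_d = ω_n√(1−ζ²) = 4.661 rad/s, so peak time T_p = π/ω_d = 0.674 s.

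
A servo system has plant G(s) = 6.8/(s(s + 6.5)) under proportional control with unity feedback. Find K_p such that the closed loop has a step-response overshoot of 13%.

K_p = 5.24

From %OS = 100·exp(−πζ/√(1−ζ²)) = 13%, ζ = −ln(0.13)/√(π²+ln²(0.13)) = 0.5446.
Characteristic equation s² + 6.5s + 6.8K_p = 0 gives ζ = 6.5/(2√(6.8K_p)).
Setting ζ = 0.5446: √(6.8K_p) = 6.5/(2·0.5446) = 5.967, so K_p = 35.61/6.8 = 5.24.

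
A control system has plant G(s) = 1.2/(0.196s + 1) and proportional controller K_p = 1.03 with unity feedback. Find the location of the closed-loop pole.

s = -11.41

Closed loop: T(s) = K_p·G/(1+K_p·G) = 1.236/(0.196s + 1 + 1.236), with pole at s = −(1 + 1.236)/0.196 = −11.41.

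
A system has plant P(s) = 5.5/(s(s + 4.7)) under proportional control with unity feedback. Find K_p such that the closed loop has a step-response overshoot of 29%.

K_p = 7.47

From %OS = 100·exp(−πζ/√(1−ζ²)) = 29%, ζ = −ln(0.29)/√(π²+ln²(0.29)) = 0.3666.
Characteristic equation s² + 4.7s + 5.5K_p = 0 gives ζ = 4.7/(2√(5.5K_p)).
Setting ζ = 0.3666: √(5.5K_p) = 4.7/(2·0.3666) = 6.41, so K_p = 41.09/5.5 = 7.47.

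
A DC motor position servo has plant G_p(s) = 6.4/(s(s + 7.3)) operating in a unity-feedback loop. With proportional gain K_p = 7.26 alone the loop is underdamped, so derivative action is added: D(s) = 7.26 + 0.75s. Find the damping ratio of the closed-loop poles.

ζ = 0.888

Forward path: (7.26 + 0.75s)·6.4/(s(s+7.3)). The closed-loop characteristic equation is s² + (7.3 + 6.4·0.75)s + 6.4·7.26 = 0.
That is s² + 12.1s + 46.46 = 0, so ω_n = 6.816 rad/s and ζ = 12.1/(2·6.816) = 0.8876.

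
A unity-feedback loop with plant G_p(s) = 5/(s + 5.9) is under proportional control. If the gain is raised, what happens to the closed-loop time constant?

Closed-loop pole is at s = −(5.9+K_p·5); larger K_p moves it further left, so τ = 1/(5.9+K_p·5) decreases.

decrease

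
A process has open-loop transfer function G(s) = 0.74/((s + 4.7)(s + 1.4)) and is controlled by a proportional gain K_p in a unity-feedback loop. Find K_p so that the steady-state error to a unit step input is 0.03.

K_p = 288

Steady-state error for a unit step on this type-0 loop is 1/(1 + K_p·G(0)).
G(0) = 0.1125. Require 1/(1 + K_p·0.1125) = 0.03, so 1 + 0.1125·K_p = 33.33.
K_p = (33.33 − 1)/0.1125 = 288.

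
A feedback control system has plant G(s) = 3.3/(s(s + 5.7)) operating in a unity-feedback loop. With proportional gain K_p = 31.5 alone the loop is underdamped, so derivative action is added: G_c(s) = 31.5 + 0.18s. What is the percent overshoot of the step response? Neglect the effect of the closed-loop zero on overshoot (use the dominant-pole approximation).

Forward path: (31.5 + 0.18s)·3.3/(s(s+5.7)). The closed-loop characteristic equation is s² + (5.7 + 3.3·0.18)s + 3.3·31.5 = 0.
That is s² + 6.294s + 103.9 = 0, so ω_n = 10.2 rad/s and ζ = 6.294/(2·10.2) = 0.3087.
%OS = 100·exp(−πζ/√(1−ζ²)) = 36.1%.

36.1%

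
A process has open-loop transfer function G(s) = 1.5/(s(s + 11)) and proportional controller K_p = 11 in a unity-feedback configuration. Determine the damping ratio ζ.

1 + K_p·G(s) = 0 gives s² + 11s + 16.5 = 0.
Matching s² + 2ζω_n s + ω_n²: ω_n = √16.5 = 4.062 rad/s and 2ζω_n = 11, so ζ = 11/(2·4.062) = 1.35.

ζ = 1.35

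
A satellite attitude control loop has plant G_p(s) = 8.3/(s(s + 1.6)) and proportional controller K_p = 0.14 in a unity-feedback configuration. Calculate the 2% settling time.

T_s ≈ 5 s

The closed-loop denominator s² + 1.6s + 1.162 gives ω_n = √1.162 = 1.078 and ζ = 1.6/(2ω_n) = 0.7421.
2% settling time T_s ≈ 4/(ζω_n) = 4/0.8 = 5 s.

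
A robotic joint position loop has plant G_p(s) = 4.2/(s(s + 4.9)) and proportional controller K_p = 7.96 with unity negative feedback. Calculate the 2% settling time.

Closed-loop characteristic equation: s² + 4.9s + 33.43 = 0, so ω_n = 5.782 rad/s and ζ = 4.9/(2·5.782) = 0.4237.
2% settling time T_s ≈ 4/(ζω_n) = 4/2.45 = 1.63 s.

T_s ≈ 1.63 s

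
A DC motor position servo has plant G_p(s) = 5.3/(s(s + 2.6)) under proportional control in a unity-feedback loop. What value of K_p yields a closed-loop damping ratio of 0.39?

K_p = 2.1

Closed-loop characteristic equation: s² + 2.6s + K_p·5.3 = 0.
So ω_n = √(5.3K_p) and 2ζω_n = 2.6, giving ζ = 2.6/(2√(5.3K_p)).
Setting ζ = 0.39: √(5.3K_p) = 2.6/(2·0.39) = 3.333, so K_p = 11.11/5.3 = 2.1.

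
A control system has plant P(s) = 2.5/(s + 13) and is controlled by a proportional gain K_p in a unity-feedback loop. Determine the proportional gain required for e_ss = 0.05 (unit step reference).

K_p = 98.8

Steady-state error for a unit step on this type-0 loop is 1/(1 + K_p·P(0)).
P(0) = 0.1923. Require 1/(1 + K_p·0.1923) = 0.05, so 1 + 0.1923·K_p = 20.
K_p = (20 − 1)/0.1923 = 98.8.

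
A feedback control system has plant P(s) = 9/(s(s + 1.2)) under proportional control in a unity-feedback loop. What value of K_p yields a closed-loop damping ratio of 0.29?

K_p = 0.476

Closed-loop characteristic equation: s² + 1.2s + K_p·9 = 0.
So ω_n = √(9K_p) and 2ζω_n = 1.2, giving ζ = 1.2/(2√(9K_p)).
Setting ζ = 0.29: √(9K_p) = 1.2/(2·0.29) = 2.069, so K_p = 4.281/9 = 0.476.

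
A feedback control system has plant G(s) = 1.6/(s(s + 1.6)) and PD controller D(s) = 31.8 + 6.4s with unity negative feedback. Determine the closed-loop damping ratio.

Forward path: (31.8 + 6.4s)·1.6/(s(s+1.6)). The closed-loop characteristic equation is s² + (1.6 + 1.6·6.4)s + 1.6·31.8 = 0.
That is s² + 11.84s + 50.88 = 0, so ω_n = 7.133 rad/s and ζ = 11.84/(2·7.133) = 0.8299.

ζ = 0.83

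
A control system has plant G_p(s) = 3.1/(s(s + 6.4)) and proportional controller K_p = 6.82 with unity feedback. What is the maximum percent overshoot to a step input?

Closed-loop characteristic equation: s² + 6.4s + 21.14 = 0, so ω_n = 4.598 rad/s and ζ = 6.4/(2·4.598) = 0.6959.
%OS = 100·exp(−πζ/√(1−ζ²)) = 100·exp(−π·0.6959/√0.5157) = 4.76%.

4.76%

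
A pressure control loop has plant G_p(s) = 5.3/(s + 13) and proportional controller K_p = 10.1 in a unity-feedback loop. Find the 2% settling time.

Closed-loop transfer function: T(s) = K_p·G_p(s)/(1 + K_p·G_p(s)) = 53.53/(s + 13 + 53.53) = 53.53/(s + 66.53).
Time constant τ = 1/66.53 = 0.01503 s, so the 2% settling time is about 4τ = 0.0601 s.

T_s ≈ 0.0601 s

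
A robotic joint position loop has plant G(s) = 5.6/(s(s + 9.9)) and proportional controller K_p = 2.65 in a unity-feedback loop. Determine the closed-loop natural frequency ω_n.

ω_n = 3.85 rad/s

The closed-loop denominator is s(s+9.9) + 2.65·5.6 = s² + 9.9s + 14.84.
So ω_n² = 14.84 ⇒ ω_n = 3.852 rad/s, and ζ = 9.9/(2ω_n) = 1.28.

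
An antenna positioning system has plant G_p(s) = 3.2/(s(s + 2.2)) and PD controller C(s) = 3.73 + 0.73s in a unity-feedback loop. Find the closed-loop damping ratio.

ζ = 0.656

Forward path: (3.73 + 0.73s)·3.2/(s(s+2.2)). The closed-loop characteristic equation is s² + (2.2 + 3.2·0.73)s + 3.2·3.73 = 0.
That is s² + 4.536s + 11.94 = 0, so ω_n = 3.455 rad/s and ζ = 4.536/(2·3.455) = 0.6565.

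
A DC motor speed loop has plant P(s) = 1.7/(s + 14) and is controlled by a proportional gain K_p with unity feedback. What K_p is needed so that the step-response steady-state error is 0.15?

For a type-0 loop with proportional control, e_ss = 1/(1 + K_p·P(0)).
P(0) = 0.1214. Require 1/(1 + K_p·0.1214) = 0.15, so 1 + 0.1214·K_p = 6.667.
K_p = (6.667 − 1)/0.1214 = 46.7.

K_p = 46.7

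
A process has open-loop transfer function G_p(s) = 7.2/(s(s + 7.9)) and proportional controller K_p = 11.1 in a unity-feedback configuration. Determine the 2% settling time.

Closed-loop characteristic equation: s² + 7.9s + 79.92 = 0, so ω_n = 8.94 rad/s and ζ = 7.9/(2·8.94) = 0.4418.
2% settling time T_s ≈ 4/(ζω_n) = 4/3.95 = 1.01 s.

T_s ≈ 1.01 s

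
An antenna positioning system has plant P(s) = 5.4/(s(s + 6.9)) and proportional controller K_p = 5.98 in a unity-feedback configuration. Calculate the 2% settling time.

The closed-loop denominator s² + 6.9s + 32.29 gives ω_n = √32.29 = 5.683 and ζ = 6.9/(2ω_n) = 0.6071.
2% settling time T_s ≈ 4/(ζω_n) = 4/3.45 = 1.16 s.

T_s ≈ 1.16 s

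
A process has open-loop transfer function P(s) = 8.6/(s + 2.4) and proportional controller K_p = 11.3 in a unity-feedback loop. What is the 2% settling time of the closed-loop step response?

T_s ≈ 0.0402 s

Closed-loop transfer function: T(s) = K_p·P(s)/(1 + K_p·P(s)) = 97.18/(s + 2.4 + 97.18) = 97.18/(s + 99.58).
Time constant τ = 1/99.58 = 0.01004 s, so the 2% settling time is about 4τ = 0.0402 s.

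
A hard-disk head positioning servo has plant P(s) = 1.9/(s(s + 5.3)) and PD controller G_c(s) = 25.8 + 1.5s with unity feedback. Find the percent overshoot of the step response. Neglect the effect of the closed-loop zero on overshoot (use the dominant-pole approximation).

Forward path: (25.8 + 1.5s)·1.9/(s(s+5.3)). The closed-loop characteristic equation is s² + (5.3 + 1.9·1.5)s + 1.9·25.8 = 0.
That is s² + 8.15s + 49.02 = 0, so ω_n = 7.001 rad/s and ζ = 8.15/(2·7.001) = 0.582.
%OS = 100·exp(−πζ/√(1−ζ²)) = 10.6%.

10.6%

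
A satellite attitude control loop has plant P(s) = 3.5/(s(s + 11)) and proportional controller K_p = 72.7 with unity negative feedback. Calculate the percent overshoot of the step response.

31.5%

From 1 + K_pP(s) = 0: s² + 11s + 254.5 = 0 ⇒ ω_n = 15.95, ζ = 0.3448.
%OS = 100·exp(−πζ/√(1−ζ²)) = 100·exp(−π·0.3448/√0.8811) = 31.5%.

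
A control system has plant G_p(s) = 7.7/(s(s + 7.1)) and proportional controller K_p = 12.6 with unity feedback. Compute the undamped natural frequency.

ω_n = 9.85 rad/s

1 + K_p·G_p(s) = 0 gives s² + 7.1s + 97.02 = 0.
Matching s² + 2ζω_n s + ω_n²: ω_n = √97.02 = 9.85 rad/s and 2ζω_n = 7.1, so ζ = 7.1/(2·9.85) = 0.36.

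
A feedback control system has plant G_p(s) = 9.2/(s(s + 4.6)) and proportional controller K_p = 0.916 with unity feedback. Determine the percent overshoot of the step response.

1.69%

From 1 + K_pG_p(s) = 0: s² + 4.6s + 8.427 = 0 ⇒ ω_n = 2.903, ζ = 0.7923.
%OS = 100·exp(−πζ/√(1−ζ²)) = 100·exp(−π·0.7923/√0.3723) = 1.69%.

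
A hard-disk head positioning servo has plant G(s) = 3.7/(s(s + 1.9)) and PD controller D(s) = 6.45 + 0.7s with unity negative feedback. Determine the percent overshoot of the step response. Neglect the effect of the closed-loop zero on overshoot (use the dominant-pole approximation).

Forward path: (6.45 + 0.7s)·3.7/(s(s+1.9)). The closed-loop characteristic equation is s² + (1.9 + 3.7·0.7)s + 3.7·6.45 = 0.
That is s² + 4.49s + 23.87 = 0, so ω_n = 4.885 rad/s and ζ = 4.49/(2·4.885) = 0.4596.
%OS = 100·exp(−πζ/√(1−ζ²)) = 19.7%.

19.7%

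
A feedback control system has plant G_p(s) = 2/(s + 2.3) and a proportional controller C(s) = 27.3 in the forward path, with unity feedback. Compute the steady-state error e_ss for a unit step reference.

The loop is type 0. Static position error constant K_pos = C(0)·G_p(0) = 27.3·0.8696 = 23.74.
Steady-state error to a unit step: e_ss = 1/(1+K_pos) = 1/24.74 = 0.0404.

0.0404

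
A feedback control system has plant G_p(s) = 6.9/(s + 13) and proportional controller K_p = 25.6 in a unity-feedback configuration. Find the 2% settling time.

T_s ≈ 0.0211 s

Closed-loop transfer function: T(s) = K_p·G_p(s)/(1 + K_p·G_p(s)) = 176.6/(s + 13 + 176.6) = 176.6/(s + 189.6).
Time constant τ = 1/189.6 = 0.005273 s, so the 2% settling time is about 4τ = 0.0211 s.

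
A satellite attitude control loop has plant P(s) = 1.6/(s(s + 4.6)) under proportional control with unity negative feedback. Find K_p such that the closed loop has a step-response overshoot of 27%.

From %OS = 100·exp(−πζ/√(1−ζ²)) = 27%, ζ = −ln(0.27)/√(π²+ln²(0.27)) = 0.3847.
Characteristic equation s² + 4.6s + 1.6K_p = 0 gives ζ = 4.6/(2√(1.6K_p)).
Setting ζ = 0.3847: √(1.6K_p) = 4.6/(2·0.3847) = 5.979, so K_p = 35.74/1.6 = 22.3.

K_p = 22.3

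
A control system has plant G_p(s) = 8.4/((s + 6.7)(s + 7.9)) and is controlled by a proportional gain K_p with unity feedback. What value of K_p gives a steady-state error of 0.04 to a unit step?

Steady-state error for a unit step on this type-0 loop is 1/(1 + K_p·G_p(0)).
G_p(0) = 0.1587. Require 1/(1 + K_p·0.1587) = 0.04, so 1 + 0.1587·K_p = 25.
K_p = (25 − 1)/0.1587 = 151.

K_p = 151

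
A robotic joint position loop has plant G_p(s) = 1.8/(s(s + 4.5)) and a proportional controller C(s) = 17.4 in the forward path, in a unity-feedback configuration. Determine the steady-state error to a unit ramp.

The loop has one pole at the origin (type 1). Velocity error constant K_v = lim_{s→0} s·C(s)G_p(s) = 17.4·1.8/4.5 = 6.96.
Steady-state error to a unit ramp: e_ss = 1/K_v = 0.144.

0.144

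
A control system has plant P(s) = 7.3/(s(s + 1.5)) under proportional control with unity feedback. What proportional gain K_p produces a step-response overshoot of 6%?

From %OS = 100·exp(−πζ/√(1−ζ²)) = 6%, ζ = −ln(0.06)/√(π²+ln²(0.06)) = 0.6671.
Characteristic equation s² + 1.5s + 7.3K_p = 0 gives ζ = 1.5/(2√(7.3K_p)).
Setting ζ = 0.6671: √(7.3K_p) = 1.5/(2·0.6671) = 1.124, so K_p = 1.264/7.3 = 0.173.

K_p = 0.173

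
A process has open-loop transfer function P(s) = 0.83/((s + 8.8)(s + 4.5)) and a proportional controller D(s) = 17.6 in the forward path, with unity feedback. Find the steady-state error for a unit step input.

The loop is type 0. Static position error constant K_pos = D(0)·P(0) = 17.6·0.02096 = 0.3689.
Steady-state error to a unit step: e_ss = 1/(1+K_pos) = 1/1.369 = 0.731.

0.731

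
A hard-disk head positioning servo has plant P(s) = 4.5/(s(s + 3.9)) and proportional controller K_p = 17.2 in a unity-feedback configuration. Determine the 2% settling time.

Closed-loop characteristic equation: s² + 3.9s + 77.4 = 0, so ω_n = 8.798 rad/s and ζ = 3.9/(2·8.798) = 0.2216.
2% settling time T_s ≈ 4/(ζω_n) = 4/1.95 = 2.05 s.

T_s ≈ 2.05 s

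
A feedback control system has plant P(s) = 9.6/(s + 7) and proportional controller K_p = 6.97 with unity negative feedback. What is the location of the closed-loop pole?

s = -73.91

Closed-loop transfer function: T(s) = K_p·P(s)/(1 + K_p·P(s)) = 66.91/(s + 7 + 66.91) = 66.91/(s + 73.91).
The closed-loop pole is at s = −73.91.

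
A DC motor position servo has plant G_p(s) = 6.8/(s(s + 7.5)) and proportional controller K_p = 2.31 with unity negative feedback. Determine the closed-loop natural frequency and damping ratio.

With unity feedback the closed-loop characteristic equation is s² + 7.5s + 2.31·6.8 = s² + 7.5s + 15.71 = 0.
Matching s² + 2ζω_n s + ω_n²: ω_n = √15.71 = 3.963 rad/s and 2ζω_n = 7.5, so ζ = 7.5/(2·3.963) = 0.946.

ω_n = 3.96 rad/s, ζ = 0.946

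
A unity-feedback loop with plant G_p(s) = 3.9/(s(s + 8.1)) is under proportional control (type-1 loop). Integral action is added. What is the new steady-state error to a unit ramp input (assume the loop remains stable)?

The integrator raises the loop to type 2, so K_v → ∞ and e_ss to a ramp is zero.

0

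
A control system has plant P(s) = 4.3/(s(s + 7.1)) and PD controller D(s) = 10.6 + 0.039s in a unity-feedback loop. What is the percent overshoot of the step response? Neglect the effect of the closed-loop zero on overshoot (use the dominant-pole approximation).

13.4%

Forward path: (10.6 + 0.039s)·4.3/(s(s+7.1)). The closed-loop characteristic equation is s² + (7.1 + 4.3·0.039)s + 4.3·10.6 = 0.
That is s² + 7.268s + 45.58 = 0, so ω_n = 6.751 rad/s and ζ = 7.268/(2·6.751) = 0.5382.
%OS = 100·exp(−πζ/√(1−ζ²)) = 13.4%.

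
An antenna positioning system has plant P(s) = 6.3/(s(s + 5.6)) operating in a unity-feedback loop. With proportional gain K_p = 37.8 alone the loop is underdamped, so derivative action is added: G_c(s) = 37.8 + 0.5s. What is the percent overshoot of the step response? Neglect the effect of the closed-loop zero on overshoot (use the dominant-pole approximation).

Forward path: (37.8 + 0.5s)·6.3/(s(s+5.6)). The closed-loop characteristic equation is s² + (5.6 + 6.3·0.5)s + 6.3·37.8 = 0.
That is s² + 8.75s + 238.1 = 0, so ω_n = 15.43 rad/s and ζ = 8.75/(2·15.43) = 0.2835.
%OS = 100·exp(−πζ/√(1−ζ²)) = 39.5%.

39.5%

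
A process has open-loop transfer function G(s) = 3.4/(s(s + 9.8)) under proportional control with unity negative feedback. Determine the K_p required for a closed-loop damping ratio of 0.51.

Closed-loop characteristic equation: s² + 9.8s + K_p·3.4 = 0.
So ω_n = √(3.4K_p) and 2ζω_n = 9.8, giving ζ = 9.8/(2√(3.4K_p)).
Setting ζ = 0.51: √(3.4K_p) = 9.8/(2·0.51) = 9.608, so K_p = 92.31/3.4 = 27.2.

K_p = 27.2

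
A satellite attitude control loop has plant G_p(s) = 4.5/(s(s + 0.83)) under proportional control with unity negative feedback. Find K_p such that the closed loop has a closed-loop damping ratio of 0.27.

K_p = 0.525

Closed-loop characteristic equation: s² + 0.83s + K_p·4.5 = 0.
So ω_n = √(4.5K_p) and 2ζω_n = 0.83, giving ζ = 0.83/(2√(4.5K_p)).
Setting ζ = 0.27: √(4.5K_p) = 0.83/(2·0.27) = 1.537, so K_p = 2.362/4.5 = 0.525.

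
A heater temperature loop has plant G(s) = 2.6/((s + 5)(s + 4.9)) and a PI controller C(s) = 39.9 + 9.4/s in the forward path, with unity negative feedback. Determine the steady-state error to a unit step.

0

The open loop C(s)G(s) has a pole at the origin (type 1), so the static position error constant is infinite and e_ss = 1/(1+∞) = 0.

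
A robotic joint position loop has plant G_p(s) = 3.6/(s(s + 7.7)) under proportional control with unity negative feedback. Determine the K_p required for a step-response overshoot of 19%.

K_p = 18.9

From %OS = 100·exp(−πζ/√(1−ζ²)) = 19%, ζ = −ln(0.19)/√(π²+ln²(0.19)) = 0.4673.
Characteristic equation s² + 7.7s + 3.6K_p = 0 gives ζ = 7.7/(2√(3.6K_p)).
Setting ζ = 0.4673: √(3.6K_p) = 7.7/(2·0.4673) = 8.238, so K_p = 67.86/3.6 = 18.9.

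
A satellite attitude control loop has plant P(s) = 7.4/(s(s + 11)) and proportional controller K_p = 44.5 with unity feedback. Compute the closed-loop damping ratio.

ζ = 0.303

1 + K_p·P(s) = 0 gives s² + 11s + 329.3 = 0.
So ω_n² = 329.3 ⇒ ω_n = 18.15 rad/s, and ζ = 11/(2ω_n) = 0.303.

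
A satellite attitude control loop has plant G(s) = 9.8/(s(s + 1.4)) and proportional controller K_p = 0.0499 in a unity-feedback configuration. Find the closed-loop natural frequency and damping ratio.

ω_n = 0.699 rad/s, ζ = 1

1 + K_p·G(s) = 0 gives s² + 1.4s + 0.489 = 0.
Matching s² + 2ζω_n s + ω_n²: ω_n = √0.489 = 0.6993 rad/s and 2ζω_n = 1.4, so ζ = 1.4/(2·0.6993) = 1.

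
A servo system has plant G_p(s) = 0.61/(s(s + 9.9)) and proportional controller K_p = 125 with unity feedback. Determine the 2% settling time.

From 1 + K_pG_p(s) = 0: s² + 9.9s + 76.25 = 0 ⇒ ω_n = 8.732, ζ = 0.5669.
2% settling time T_s ≈ 4/(ζω_n) = 4/4.95 = 0.808 s.

T_s ≈ 0.808 s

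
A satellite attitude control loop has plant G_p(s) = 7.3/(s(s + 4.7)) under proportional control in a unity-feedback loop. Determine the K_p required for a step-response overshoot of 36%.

K_p = 7.91

From %OS = 100·exp(−πζ/√(1−ζ²)) = 36%, ζ = −ln(0.36)/√(π²+ln²(0.36)) = 0.3093.
Characteristic equation s² + 4.7s + 7.3K_p = 0 gives ζ = 4.7/(2√(7.3K_p)).
Setting ζ = 0.3093: √(7.3K_p) = 4.7/(2·0.3093) = 7.599, so K_p = 57.74/7.3 = 7.91.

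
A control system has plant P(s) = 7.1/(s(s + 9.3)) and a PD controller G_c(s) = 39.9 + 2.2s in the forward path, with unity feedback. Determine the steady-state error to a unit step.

The open loop G_c(s)P(s) has a pole at the origin (type 1), so the static position error constant is infinite and e_ss = 1/(1+∞) = 0.

0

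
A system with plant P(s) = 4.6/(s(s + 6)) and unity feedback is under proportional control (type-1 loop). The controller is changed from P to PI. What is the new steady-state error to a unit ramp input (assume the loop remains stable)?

0

The integrator raises the loop to type 2, so K_v → ∞ and e_ss to a ramp is zero.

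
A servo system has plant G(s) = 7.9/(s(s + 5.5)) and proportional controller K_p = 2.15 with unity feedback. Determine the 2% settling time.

From 1 + K_pG(s) = 0: s² + 5.5s + 16.98 = 0 ⇒ ω_n = 4.121, ζ = 0.6673.
2% settling time T_s ≈ 4/(ζω_n) = 4/2.75 = 1.45 s.

T_s ≈ 1.45 s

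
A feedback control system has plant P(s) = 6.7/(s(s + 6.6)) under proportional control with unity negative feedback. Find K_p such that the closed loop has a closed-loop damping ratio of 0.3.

K_p = 18.1

Closed-loop characteristic equation: s² + 6.6s + K_p·6.7 = 0.
So ω_n = √(6.7K_p) and 2ζω_n = 6.6, giving ζ = 6.6/(2√(6.7K_p)).
Setting ζ = 0.3: √(6.7K_p) = 6.6/(2·0.3) = 11, so K_p = 121/6.7 = 18.1.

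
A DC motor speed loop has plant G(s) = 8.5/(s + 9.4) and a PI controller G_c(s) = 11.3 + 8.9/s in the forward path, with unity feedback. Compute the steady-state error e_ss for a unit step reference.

The open loop G_c(s)G(s) has a pole at the origin (type 1), so the static position error constant is infinite and e_ss = 1/(1+∞) = 0.

0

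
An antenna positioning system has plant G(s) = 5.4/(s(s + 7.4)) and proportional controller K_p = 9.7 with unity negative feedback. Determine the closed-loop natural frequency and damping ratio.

The closed-loop denominator is s(s+7.4) + 9.7·5.4 = s² + 7.4s + 52.38.
So ω_n² = 52.38 ⇒ ω_n = 7.237 rad/s, and ζ = 7.4/(2ω_n) = 0.511.

ω_n = 7.24 rad/s, ζ = 0.511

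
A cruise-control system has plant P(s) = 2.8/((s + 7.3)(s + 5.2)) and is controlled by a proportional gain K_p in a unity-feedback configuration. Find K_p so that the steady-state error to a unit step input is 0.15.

For a type-0 loop with proportional control, e_ss = 1/(1 + K_p·P(0)).
P(0) = 0.07376. Require 1/(1 + K_p·0.07376) = 0.15, so 1 + 0.07376·K_p = 6.667.
K_p = (6.667 − 1)/0.07376 = 76.8.

K_p = 76.8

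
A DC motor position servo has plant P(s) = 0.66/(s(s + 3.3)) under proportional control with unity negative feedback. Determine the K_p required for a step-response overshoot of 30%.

From %OS = 100·exp(−πζ/√(1−ζ²)) = 30%, ζ = −ln(0.3)/√(π²+ln²(0.3)) = 0.3579.
Characteristic equation s² + 3.3s + 0.66K_p = 0 gives ζ = 3.3/(2√(0.66K_p)).
Setting ζ = 0.3579: √(0.66K_p) = 3.3/(2·0.3579) = 4.611, so K_p = 21.26/0.66 = 32.2.

K_p = 32.2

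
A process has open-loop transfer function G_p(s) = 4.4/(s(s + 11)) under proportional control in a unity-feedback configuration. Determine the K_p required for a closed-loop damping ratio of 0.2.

K_p = 172

Closed-loop characteristic equation: s² + 11s + K_p·4.4 = 0.
So ω_n = √(4.4K_p) and 2ζω_n = 11, giving ζ = 11/(2√(4.4K_p)).
Setting ζ = 0.2: √(4.4K_p) = 11/(2·0.2) = 27.5, so K_p = 756.2/4.4 = 172.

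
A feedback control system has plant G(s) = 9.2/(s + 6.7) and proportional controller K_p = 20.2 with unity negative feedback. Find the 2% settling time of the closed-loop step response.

Closed-loop transfer function: T(s) = K_p·G(s)/(1 + K_p·G(s)) = 185.8/(s + 6.7 + 185.8) = 185.8/(s + 192.5).
Time constant τ = 1/192.5 = 0.005194 s, so the 2% settling time is about 4τ = 0.0208 s.

T_s ≈ 0.0208 s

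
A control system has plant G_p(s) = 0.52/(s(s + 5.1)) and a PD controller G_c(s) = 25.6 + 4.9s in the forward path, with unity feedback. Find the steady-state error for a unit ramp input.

The loop has one pole at the origin (type 1). Velocity error constant K_v = lim_{s→0} s·G_c(s)G_p(s) = 25.6·0.52/5.1 = 2.61.
Steady-state error to a unit ramp: e_ss = 1/K_v = 0.383.

0.383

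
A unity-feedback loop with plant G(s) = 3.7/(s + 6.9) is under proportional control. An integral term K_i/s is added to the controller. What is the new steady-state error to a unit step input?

0

The integrator makes K_pos = lim_{s→0} C(s)G(s) infinite, so e_ss = 1/(1+K_pos) = 0.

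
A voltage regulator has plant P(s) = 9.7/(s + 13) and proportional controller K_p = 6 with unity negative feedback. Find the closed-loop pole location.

Closed-loop transfer function: T(s) = K_p·P(s)/(1 + K_p·P(s)) = 58.2/(s + 13 + 58.2) = 58.2/(s + 71.2).
The closed-loop pole is at s = −71.2.

s = -71.2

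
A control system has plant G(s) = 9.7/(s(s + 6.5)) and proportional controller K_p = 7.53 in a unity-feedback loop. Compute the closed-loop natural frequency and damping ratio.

ω_n = 8.55 rad/s, ζ = 0.38

The closed-loop denominator is s(s+6.5) + 7.53·9.7 = s² + 6.5s + 73.04.
Matching s² + 2ζω_n s + ω_n²: ω_n = √73.04 = 8.546 rad/s and 2ζω_n = 6.5, so ζ = 6.5/(2·8.546) = 0.38.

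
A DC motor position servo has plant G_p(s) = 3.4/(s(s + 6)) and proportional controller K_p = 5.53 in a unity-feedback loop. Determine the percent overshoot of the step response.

4.93%

The closed-loop denominator s² + 6s + 18.8 gives ω_n = √18.8 = 4.336 and ζ = 6/(2ω_n) = 0.6919.
%OS = 100·exp(−πζ/√(1−ζ²)) = 100·exp(−π·0.6919/√0.5213) = 4.93%.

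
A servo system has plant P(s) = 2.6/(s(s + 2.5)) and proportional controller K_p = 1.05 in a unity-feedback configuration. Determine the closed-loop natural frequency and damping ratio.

With unity feedback the closed-loop characteristic equation is s² + 2.5s + 1.05·2.6 = s² + 2.5s + 2.73 = 0.
Matching s² + 2ζω_n s + ω_n²: ω_n = √2.73 = 1.652 rad/s and 2ζω_n = 2.5, so ζ = 2.5/(2·1.652) = 0.757.

ω_n = 1.65 rad/s, ζ = 0.757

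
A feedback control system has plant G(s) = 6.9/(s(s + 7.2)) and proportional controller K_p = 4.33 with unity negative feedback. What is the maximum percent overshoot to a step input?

6.39%

Closed-loop characteristic equation: s² + 7.2s + 29.88 = 0, so ω_n = 5.466 rad/s and ζ = 7.2/(2·5.466) = 0.6586.
%OS = 100·exp(−πζ/√(1−ζ²)) = 100·exp(−π·0.6586/√0.5662) = 6.39%.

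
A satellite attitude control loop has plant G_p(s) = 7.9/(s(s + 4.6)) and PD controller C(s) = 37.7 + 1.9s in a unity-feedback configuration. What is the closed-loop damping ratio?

Forward path: (37.7 + 1.9s)·7.9/(s(s+4.6)). The closed-loop characteristic equation is s² + (4.6 + 7.9·1.9)s + 7.9·37.7 = 0.
That is s² + 19.61s + 297.8 = 0, so ω_n = 17.26 rad/s and ζ = 19.61/(2·17.26) = 0.5682.

ζ = 0.568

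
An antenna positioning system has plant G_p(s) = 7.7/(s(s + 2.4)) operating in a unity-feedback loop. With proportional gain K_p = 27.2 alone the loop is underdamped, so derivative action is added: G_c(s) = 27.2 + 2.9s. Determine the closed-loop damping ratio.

ζ = 0.854

Forward path: (27.2 + 2.9s)·7.7/(s(s+2.4)). The closed-loop characteristic equation is s² + (2.4 + 7.7·2.9)s + 7.7·27.2 = 0.
That is s² + 24.73s + 209.4 = 0, so ω_n = 14.47 rad/s and ζ = 24.73/(2·14.47) = 0.8544.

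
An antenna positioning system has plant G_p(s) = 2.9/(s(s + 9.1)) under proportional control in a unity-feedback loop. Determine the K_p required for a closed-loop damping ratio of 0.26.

Closed-loop characteristic equation: s² + 9.1s + K_p·2.9 = 0.
So ω_n = √(2.9K_p) and 2ζω_n = 9.1, giving ζ = 9.1/(2√(2.9K_p)).
Setting ζ = 0.26: √(2.9K_p) = 9.1/(2·0.26) = 17.5, so K_p = 306.2/2.9 = 106.

K_p = 106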